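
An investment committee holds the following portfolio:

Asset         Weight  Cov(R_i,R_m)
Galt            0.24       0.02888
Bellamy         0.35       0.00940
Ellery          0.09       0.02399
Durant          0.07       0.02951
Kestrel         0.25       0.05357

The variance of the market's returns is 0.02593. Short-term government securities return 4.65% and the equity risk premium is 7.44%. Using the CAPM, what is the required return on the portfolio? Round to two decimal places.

12.64%

β_Galt = 0.02888 / 0.02593 = 1.1138
β_Bellamy = 0.00940 / 0.02593 = 0.3625
β_Ellery = 0.02399 / 0.02593 = 0.9252
β_Durant = 0.02951 / 0.02593 = 1.1381
β_Kestrel = 0.05357 / 0.02593 = 2.0659
β_P = Σ w_i β_i = 0.24×1.1138 + 0.35×0.3625 + 0.09×0.9252 + 0.07×1.1381 + 0.25×2.0659 = 1.0736
E(R_P) = R_f + β_P × MRP = 4.65% + 1.0736 × 7.44% = 12.64%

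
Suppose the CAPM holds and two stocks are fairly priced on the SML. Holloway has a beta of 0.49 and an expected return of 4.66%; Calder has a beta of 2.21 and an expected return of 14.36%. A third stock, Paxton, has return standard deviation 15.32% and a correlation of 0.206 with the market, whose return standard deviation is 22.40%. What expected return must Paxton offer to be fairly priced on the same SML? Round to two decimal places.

2.69%

MRP = (14.36% − 4.66%) / (2.21 − 0.49) = 5.6395%
R_f = 4.66% − 0.49 × 5.6395% = 1.8966%
β_Paxton = ρ·σ_i/σ_m = 0.206 × 15.32 / 22.40 = 0.1409
E(R_Paxton) = R_f + β × MRP = 1.8966% + 0.1409 × 5.6395% = 2.69%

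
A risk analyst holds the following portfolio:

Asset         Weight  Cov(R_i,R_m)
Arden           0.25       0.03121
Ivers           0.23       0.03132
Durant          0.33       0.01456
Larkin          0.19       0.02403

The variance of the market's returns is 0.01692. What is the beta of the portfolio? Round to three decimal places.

β_Arden = 0.03121 / 0.01692 = 1.8446
β_Ivers = 0.03132 / 0.01692 = 1.8511
β_Durant = 0.01456 / 0.01692 = 0.8605
β_Larkin = 0.02403 / 0.01692 = 1.4202
β_P = Σ w_i β_i = 0.25×1.8446 + 0.23×1.8511 + 0.33×0.8605 + 0.19×1.4202 = 1.4407

1.441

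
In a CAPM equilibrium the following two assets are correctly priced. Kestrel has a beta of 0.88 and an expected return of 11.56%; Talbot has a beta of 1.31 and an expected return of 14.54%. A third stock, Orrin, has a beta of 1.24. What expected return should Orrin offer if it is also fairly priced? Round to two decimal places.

14.05%

MRP (SML slope) = (14.54% − 11.56%) / (1.31 − 0.88) = 2.98% / 0.43 = 6.9302%
R_f (intercept) = 11.56% − 0.88 × 6.9302% = 5.4614%
E(R_Orrin) = R_f + β × MRP = 5.4614% + 1.24 × 6.9302% = 14.05%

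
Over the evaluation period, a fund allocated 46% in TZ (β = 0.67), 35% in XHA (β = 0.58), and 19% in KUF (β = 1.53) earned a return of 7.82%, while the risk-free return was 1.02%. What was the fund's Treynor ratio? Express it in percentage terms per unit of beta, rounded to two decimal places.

8.48%

β_P = 0.46×0.67 + 0.35×0.58 + 0.19×1.53 = 0.8019
Treynor = (R_P − R_f) / β_P = (7.82% − 1.02%) / 0.8019 = 6.80% / 0.8019 = 8.48%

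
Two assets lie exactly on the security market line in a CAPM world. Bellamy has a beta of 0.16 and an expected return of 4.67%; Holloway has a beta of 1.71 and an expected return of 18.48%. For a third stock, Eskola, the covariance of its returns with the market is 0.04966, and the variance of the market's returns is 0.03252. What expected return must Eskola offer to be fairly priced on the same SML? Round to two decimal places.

MRP = (18.48% − 4.67%) / (1.71 − 0.16) = 8.9097%
R_f = 4.67% − 0.16 × 8.9097% = 3.2444%
β_Eskola = Cov / Var(R_m) = 0.04966 / 0.03252 = 1.5271
E(R_Eskola) = R_f + β × MRP = 3.2444% + 1.5271 × 8.9097% = 16.85%

16.85%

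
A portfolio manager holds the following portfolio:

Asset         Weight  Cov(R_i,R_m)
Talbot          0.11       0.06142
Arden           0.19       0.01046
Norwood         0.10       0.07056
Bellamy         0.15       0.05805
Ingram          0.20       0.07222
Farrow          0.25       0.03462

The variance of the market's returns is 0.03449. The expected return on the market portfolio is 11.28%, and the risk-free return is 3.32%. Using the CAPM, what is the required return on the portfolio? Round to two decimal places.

14.31%

β_Talbot = 0.06142 / 0.03449 = 1.7808
β_Arden = 0.01046 / 0.03449 = 0.3033
β_Norwood = 0.07056 / 0.03449 = 2.0458
β_Bellamy = 0.05805 / 0.03449 = 1.6831
β_Ingram = 0.07222 / 0.03449 = 2.0939
β_Farrow = 0.03462 / 0.03449 = 1.0038
β_P = Σ w_i β_i = 0.11×1.7808 + 0.19×0.3033 + 0.10×2.0458 + 0.15×1.6831 + 0.20×2.0939 + 0.25×1.0038 = 1.3803
MRP = 11.28% − 3.32% = 7.96%
E(R_P) = R_f + β_P × MRP = 3.32% + 1.3803 × 7.96% = 14.31%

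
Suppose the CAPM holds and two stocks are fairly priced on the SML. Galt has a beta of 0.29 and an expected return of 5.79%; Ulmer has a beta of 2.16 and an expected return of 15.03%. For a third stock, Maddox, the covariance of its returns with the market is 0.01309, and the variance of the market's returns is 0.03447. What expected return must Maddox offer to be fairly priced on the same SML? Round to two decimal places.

MRP = (15.03% − 5.79%) / (2.16 − 0.29) = 4.9412%
R_f = 5.79% − 0.29 × 4.9412% = 4.3571%
β_Maddox = Cov / Var(R_m) = 0.01309 / 0.03447 = 0.3798
E(R_Maddox) = R_f + β × MRP = 4.3571% + 0.3798 × 4.9412% = 6.23%

6.23%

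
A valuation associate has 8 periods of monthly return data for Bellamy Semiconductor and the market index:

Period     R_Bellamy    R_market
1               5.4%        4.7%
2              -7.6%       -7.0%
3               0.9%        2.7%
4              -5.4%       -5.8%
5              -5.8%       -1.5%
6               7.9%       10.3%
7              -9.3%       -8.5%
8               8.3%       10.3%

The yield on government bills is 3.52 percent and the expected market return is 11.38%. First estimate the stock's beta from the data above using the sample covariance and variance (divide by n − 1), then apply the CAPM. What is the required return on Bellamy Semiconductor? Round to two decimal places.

10.89%

Mean R_i = (5.4 − 7.6 + 0.9 − 5.4 − 5.8 + 7.9 − 9.3 + 8.3) / 8 = -0.7000%
Mean R_m = (4.7 − 7.0 + 2.7 − 5.8 − 1.5 + 10.3 − 8.5 + 10.3) / 8 = 0.6500%
Σ(R_i − R̄_i)(R_m − R̄_m) = 370.5800  ⇒  Cov = 370.5800 / 7 = 52.9400
Σ(R_m − R̄_m)² = 395.3200  ⇒  Var(R_m) = 395.3200 / 7 = 56.4743
β = Cov / Var(R_m) = 52.9400 / 56.4743 = 0.9374
MRP = 11.38% − 3.52% = 7.86%
E(R) = R_f + β × MRP = 3.52% + 0.9374 × 7.86% = 10.89%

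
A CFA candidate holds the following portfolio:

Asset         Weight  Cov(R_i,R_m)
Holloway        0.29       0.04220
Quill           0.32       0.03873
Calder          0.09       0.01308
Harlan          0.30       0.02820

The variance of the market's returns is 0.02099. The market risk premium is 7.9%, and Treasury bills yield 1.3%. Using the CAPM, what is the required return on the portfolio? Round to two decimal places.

β_Holloway = 0.04220 / 0.02099 = 2.0105
β_Quill = 0.03873 / 0.02099 = 1.8452
β_Calder = 0.01308 / 0.02099 = 0.6232
β_Harlan = 0.02820 / 0.02099 = 1.3435
β_P = Σ w_i β_i = 0.29×2.0105 + 0.32×1.8452 + 0.09×0.6232 + 0.30×1.3435 = 1.6326
E(R_P) = R_f + β_P × MRP = 1.3% + 1.6326 × 7.9% = 14.20%

14.20%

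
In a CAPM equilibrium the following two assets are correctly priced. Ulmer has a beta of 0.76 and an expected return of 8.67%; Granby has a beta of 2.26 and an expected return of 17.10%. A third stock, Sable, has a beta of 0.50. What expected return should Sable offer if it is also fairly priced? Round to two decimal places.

MRP (SML slope) = (17.10% − 8.67%) / (2.26 − 0.76) = 8.43% / 1.50 = 5.6200%
R_f (intercept) = 8.67% − 0.76 × 5.6200% = 4.3988%
E(R_Sable) = R_f + β × MRP = 4.3988% + 0.50 × 5.6200% = 7.21%

7.21%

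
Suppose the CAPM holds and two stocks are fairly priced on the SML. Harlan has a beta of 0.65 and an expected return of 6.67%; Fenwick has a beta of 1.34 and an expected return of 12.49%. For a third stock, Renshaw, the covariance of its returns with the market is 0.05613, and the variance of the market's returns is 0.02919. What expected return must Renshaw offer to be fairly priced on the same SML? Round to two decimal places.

MRP = (12.49% − 6.67%) / (1.34 − 0.65) = 8.4348%
R_f = 6.67% − 0.65 × 8.4348% = 1.1874%
β_Renshaw = Cov / Var(R_m) = 0.05613 / 0.02919 = 1.9229
E(R_Renshaw) = R_f + β × MRP = 1.1874% + 1.9229 × 8.4348% = 17.41%

17.41%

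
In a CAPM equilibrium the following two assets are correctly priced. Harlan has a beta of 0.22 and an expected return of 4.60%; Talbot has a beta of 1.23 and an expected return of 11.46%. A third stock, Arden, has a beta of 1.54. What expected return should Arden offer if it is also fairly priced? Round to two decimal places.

MRP (SML slope) = (11.46% − 4.60%) / (1.23 − 0.22) = 6.86% / 1.01 = 6.7921%
R_f (intercept) = 4.60% − 0.22 × 6.7921% = 3.1057%
E(R_Arden) = R_f + β × MRP = 3.1057% + 1.54 × 6.7921% = 13.57%

13.57%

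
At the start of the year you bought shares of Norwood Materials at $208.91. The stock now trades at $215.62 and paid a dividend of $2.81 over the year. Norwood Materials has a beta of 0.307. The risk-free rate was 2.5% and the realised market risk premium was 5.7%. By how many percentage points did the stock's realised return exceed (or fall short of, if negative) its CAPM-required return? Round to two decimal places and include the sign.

Realised HPR = (P1 + D1 − P0) / P0 = (215.62 + 2.81 − 208.91) / 208.91 = 9.52 / 208.91 = 4.5570%
CAPM required = R_f + β·MRP = 2.5% + 0.307 × 5.7% = 4.2499%
α = realised − required = 4.5570% − 4.2499% = +0.31%

+0.31%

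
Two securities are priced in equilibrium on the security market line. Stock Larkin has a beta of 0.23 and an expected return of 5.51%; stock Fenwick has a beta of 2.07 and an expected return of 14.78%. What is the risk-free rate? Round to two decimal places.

Both satisfy E(R) = R_f + β·MRP, so the slope of the SML is
MRP = (14.78% − 5.51%) / (2.07 − 0.23) = 9.27% / 1.84 = 5.0380%
R_f = E(R_Larkin) − β_Larkin·MRP = 5.51% − 0.23 × 5.0380% = 4.3513%

4.35%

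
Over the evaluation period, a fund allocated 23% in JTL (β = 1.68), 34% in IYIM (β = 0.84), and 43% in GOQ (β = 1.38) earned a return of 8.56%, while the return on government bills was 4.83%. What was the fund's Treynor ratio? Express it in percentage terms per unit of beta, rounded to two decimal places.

β_P = 0.23×1.68 + 0.34×0.84 + 0.43×1.38 = 1.2654
Treynor = (R_P − R_f) / β_P = (8.56% − 4.83%) / 1.2654 = 3.73% / 1.2654 = 2.95%

2.95%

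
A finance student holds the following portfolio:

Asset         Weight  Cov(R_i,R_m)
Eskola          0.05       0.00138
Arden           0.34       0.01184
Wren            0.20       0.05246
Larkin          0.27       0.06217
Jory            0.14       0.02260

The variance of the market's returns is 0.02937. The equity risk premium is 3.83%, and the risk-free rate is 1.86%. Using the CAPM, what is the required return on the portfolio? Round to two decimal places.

6.36%

β_Eskola = 0.00138 / 0.02937 = 0.0470
β_Arden = 0.01184 / 0.02937 = 0.4031
β_Wren = 0.05246 / 0.02937 = 1.7862
β_Larkin = 0.06217 / 0.02937 = 2.1168
β_Jory = 0.02260 / 0.02937 = 0.7695
β_P = Σ w_i β_i = 0.05×0.0470 + 0.34×0.4031 + 0.20×1.7862 + 0.27×2.1168 + 0.14×0.7695 = 1.1759
E(R_P) = R_f + β_P × MRP = 1.86% + 1.1759 × 3.83% = 6.36%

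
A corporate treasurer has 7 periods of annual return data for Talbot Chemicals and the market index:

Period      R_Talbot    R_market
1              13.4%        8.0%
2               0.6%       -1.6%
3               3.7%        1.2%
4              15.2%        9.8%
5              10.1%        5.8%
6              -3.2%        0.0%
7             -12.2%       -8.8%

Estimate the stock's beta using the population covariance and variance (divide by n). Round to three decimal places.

Mean R_i = (13.4 + 0.6 + 3.7 + 15.2 + 10.1 − 3.2 − 12.2) / 7 = 3.9429%
Mean R_m = (8.0 − 1.6 + 1.2 + 9.8 + 5.8 + 0.0 − 8.8) / 7 = 2.0571%
Σ(R_i − R̄_i)(R_m − R̄_m) = 368.8029  ⇒  Cov = 368.8029 / 7 = 52.6861
Σ(R_m − R̄_m)² = 245.4971  ⇒  Var(R_m) = 245.4971 / 7 = 35.0710
β = Cov / Var(R_m) = 52.6861 / 35.0710 = 1.5023

1.502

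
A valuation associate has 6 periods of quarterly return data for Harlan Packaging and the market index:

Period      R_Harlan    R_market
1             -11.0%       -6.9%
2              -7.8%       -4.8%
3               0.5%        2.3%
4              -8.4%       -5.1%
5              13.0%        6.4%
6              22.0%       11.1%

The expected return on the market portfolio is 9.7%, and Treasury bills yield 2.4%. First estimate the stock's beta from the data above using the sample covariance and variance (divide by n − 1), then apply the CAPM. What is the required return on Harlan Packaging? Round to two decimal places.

15.66%

Mean R_i = (-11.0 − 7.8 + 0.5 − 8.4 + 13.0 + 22.0) / 6 = 1.3833%
Mean R_m = (-6.9 − 4.8 + 2.3 − 5.1 + 6.4 + 11.1) / 6 = 0.5000%
Σ(R_i − R̄_i)(R_m − R̄_m) = 480.5800  ⇒  Cov = 480.5800 / 5 = 96.1160
Σ(R_m − R̄_m)² = 264.6200  ⇒  Var(R_m) = 264.6200 / 5 = 52.9240
β = Cov / Var(R_m) = 96.1160 / 52.9240 = 1.8161
MRP = 9.7% − 2.4% = 7.30%
E(R) = R_f + β × MRP = 2.4% + 1.8161 × 7.3% = 15.66%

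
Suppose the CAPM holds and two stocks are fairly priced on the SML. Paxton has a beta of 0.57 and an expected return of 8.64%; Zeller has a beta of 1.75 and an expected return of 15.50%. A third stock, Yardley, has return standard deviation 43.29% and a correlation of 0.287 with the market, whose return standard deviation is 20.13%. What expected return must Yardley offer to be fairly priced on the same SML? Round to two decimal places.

8.91%

MRP = (15.50% − 8.64%) / (1.75 − 0.57) = 5.8136%
R_f = 8.64% − 0.57 × 5.8136% = 5.3262%
β_Yardley = ρ·σ_i/σ_m = 0.287 × 43.29 / 20.13 = 0.6172
E(R_Yardley) = R_f + β × MRP = 5.3262% + 0.6172 × 5.8136% = 8.91%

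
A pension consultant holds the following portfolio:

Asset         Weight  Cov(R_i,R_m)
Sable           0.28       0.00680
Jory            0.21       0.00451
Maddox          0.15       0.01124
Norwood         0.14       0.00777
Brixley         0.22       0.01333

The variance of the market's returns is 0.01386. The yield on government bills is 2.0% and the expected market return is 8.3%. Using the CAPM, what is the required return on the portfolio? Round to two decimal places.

5.89%

β_Sable = 0.00680 / 0.01386 = 0.4906
β_Jory = 0.00451 / 0.01386 = 0.3254
β_Maddox = 0.01124 / 0.01386 = 0.8110
β_Norwood = 0.00777 / 0.01386 = 0.5606
β_Brixley = 0.01333 / 0.01386 = 0.9618
β_P = Σ w_i β_i = 0.28×0.4906 + 0.21×0.3254 + 0.15×0.8110 + 0.14×0.5606 + 0.22×0.9618 = 0.6174
MRP = 8.3% − 2.0% = 6.30%
E(R_P) = R_f + β_P × MRP = 2.0% + 0.6174 × 6.3% = 5.89%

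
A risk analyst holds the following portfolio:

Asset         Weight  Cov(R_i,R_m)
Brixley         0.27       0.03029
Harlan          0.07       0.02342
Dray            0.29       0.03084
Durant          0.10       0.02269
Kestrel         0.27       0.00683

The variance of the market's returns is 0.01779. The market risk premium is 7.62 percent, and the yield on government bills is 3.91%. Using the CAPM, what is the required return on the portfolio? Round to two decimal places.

β_Brixley = 0.03029 / 0.01779 = 1.7026
β_Harlan = 0.02342 / 0.01779 = 1.3165
β_Dray = 0.03084 / 0.01779 = 1.7336
β_Durant = 0.02269 / 0.01779 = 1.2754
β_Kestrel = 0.00683 / 0.01779 = 0.3839
β_P = Σ w_i β_i = 0.27×1.7026 + 0.07×1.3165 + 0.29×1.7336 + 0.10×1.2754 + 0.27×0.3839 = 1.2858
E(R_P) = R_f + β_P × MRP = 3.91% + 1.2858 × 7.62% = 13.71%

13.71%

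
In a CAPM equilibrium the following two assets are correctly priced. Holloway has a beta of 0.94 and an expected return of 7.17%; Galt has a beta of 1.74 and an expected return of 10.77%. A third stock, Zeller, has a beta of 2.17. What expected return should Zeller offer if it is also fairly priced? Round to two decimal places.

MRP (SML slope) = (10.77% − 7.17%) / (1.74 − 0.94) = 3.60% / 0.80 = 4.5000%
R_f (intercept) = 7.17% − 0.94 × 4.5000% = 2.9400%
E(R_Zeller) = R_f + β × MRP = 2.9400% + 2.17 × 4.5000% = 12.71%

12.71%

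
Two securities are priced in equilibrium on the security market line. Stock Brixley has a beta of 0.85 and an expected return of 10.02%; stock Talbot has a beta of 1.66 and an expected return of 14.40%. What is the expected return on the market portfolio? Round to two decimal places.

Both satisfy E(R) = R_f + β·MRP, so the slope of the SML is
MRP = (14.40% − 10.02%) / (1.66 − 0.85) = 4.38% / 0.81 = 5.4074%
R_f = E(R_Brixley) − β_Brixley·MRP = 10.02% − 0.85 × 5.4074% = 5.4237%
E(R_m) = R_f + MRP = 5.4237% + 5.4074% = 10.83%

10.83%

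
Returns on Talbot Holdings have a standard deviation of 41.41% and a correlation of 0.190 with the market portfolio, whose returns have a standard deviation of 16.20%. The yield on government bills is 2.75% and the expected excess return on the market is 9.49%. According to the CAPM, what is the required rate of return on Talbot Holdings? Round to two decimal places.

7.36%

β = ρ × σ_i / σ_m = 0.190 × 41.41% / 16.20% = 0.4857
E(R) = 2.75% + 0.4857 × 9.49% = 7.36%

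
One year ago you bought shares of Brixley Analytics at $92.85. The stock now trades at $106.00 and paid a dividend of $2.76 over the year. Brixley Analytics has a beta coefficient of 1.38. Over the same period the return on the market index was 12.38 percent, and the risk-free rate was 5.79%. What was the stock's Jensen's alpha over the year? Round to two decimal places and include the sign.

+2.25%

Realised HPR = (P1 + D1 − P0) / P0 = (106.00 + 2.76 − 92.85) / 92.85 = 15.91 / 92.85 = 17.1352%
MRP = 12.38% − 5.79% = 6.59%
CAPM required = R_f + β·MRP = 5.79% + 1.38 × 6.59% = 14.8842%
α = realised − required = 17.1352% − 14.8842% = +2.25%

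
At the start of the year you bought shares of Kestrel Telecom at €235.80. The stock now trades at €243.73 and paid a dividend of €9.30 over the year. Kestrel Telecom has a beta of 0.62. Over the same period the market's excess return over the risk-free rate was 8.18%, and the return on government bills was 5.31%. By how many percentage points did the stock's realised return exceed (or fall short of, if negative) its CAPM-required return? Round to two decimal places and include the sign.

-3.07%

Realised HPR = (P1 + D1 − P0) / P0 = (243.73 + 9.30 − 235.80) / 235.80 = 17.23 / 235.80 = 7.3070%
CAPM required = R_f + β·MRP = 5.31% + 0.62 × 8.18% = 10.3816%
α = realised − required = 7.3070% − 10.3816% = -3.07%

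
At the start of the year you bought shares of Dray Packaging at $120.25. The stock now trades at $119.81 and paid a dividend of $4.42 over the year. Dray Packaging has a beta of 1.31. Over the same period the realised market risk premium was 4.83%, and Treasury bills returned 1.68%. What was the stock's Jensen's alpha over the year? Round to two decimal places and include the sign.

Realised HPR = (P1 + D1 − P0) / P0 = (119.81 + 4.42 − 120.25) / 120.25 = 3.98 / 120.25 = 3.3098%
CAPM required = R_f + β·MRP = 1.68% + 1.31 × 4.83% = 8.0073%
α = realised − required = 3.3098% − 8.0073% = -4.70%

-4.70%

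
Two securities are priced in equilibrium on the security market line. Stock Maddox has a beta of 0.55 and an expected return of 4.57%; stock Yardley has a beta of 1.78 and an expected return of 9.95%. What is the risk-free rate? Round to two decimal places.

Both satisfy E(R) = R_f + β·MRP, so the slope of the SML is
MRP = (9.95% − 4.57%) / (1.78 − 0.55) = 5.38% / 1.23 = 4.3740%
R_f = E(R_Maddox) − β_Maddox·MRP = 4.57% − 0.55 × 4.3740% = 2.1643%

2.16%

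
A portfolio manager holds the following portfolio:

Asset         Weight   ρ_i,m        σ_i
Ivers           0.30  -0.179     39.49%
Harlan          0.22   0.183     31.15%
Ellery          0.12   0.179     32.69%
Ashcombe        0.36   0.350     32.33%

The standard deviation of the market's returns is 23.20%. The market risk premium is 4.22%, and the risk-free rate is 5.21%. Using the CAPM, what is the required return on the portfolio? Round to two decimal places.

5.92%

β_Ivers = -0.179 × 39.49% / 23.20% = -0.3047
β_Harlan = 0.183 × 31.15% / 23.20% = 0.2457
β_Ellery = 0.179 × 32.69% / 23.20% = 0.2522
β_Ashcombe = 0.350 × 32.33% / 23.20% = 0.4877
β_P = Σ w_i β_i = 0.30×-0.3047 + 0.22×0.2457 + 0.12×0.2522 + 0.36×0.4877 = 0.1685
E(R_P) = R_f + β_P × MRP = 5.21% + 0.1685 × 4.22% = 5.92%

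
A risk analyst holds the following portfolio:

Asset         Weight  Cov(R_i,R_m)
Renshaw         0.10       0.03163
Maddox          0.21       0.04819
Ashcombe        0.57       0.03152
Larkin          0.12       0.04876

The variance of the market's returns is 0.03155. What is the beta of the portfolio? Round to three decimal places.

β_Renshaw = 0.03163 / 0.03155 = 1.0025
β_Maddox = 0.04819 / 0.03155 = 1.5274
β_Ashcombe = 0.03152 / 0.03155 = 0.9990
β_Larkin = 0.04876 / 0.03155 = 1.5455
β_P = Σ w_i β_i = 0.10×1.0025 + 0.21×1.5274 + 0.57×0.9990 + 0.12×1.5455 = 1.1759

1.176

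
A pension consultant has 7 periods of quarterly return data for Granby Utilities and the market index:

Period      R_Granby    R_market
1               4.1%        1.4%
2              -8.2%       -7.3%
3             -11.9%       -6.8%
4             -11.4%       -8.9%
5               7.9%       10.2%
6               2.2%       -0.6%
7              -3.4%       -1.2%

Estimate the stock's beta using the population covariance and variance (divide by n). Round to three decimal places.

Mean R_i = (4.1 − 8.2 − 11.9 − 11.4 + 7.9 + 2.2 − 3.4) / 7 = -2.9571%
Mean R_m = (1.4 − 7.3 − 6.8 − 8.9 + 10.2 − 0.6 − 1.2) / 7 = -1.8857%
Σ(R_i − R̄_i)(R_m − R̄_m) = 292.2857  ⇒  Cov = 292.2857 / 7 = 41.7551
Σ(R_m − R̄_m)² = 261.6486  ⇒  Var(R_m) = 261.6486 / 7 = 37.3784
β = Cov / Var(R_m) = 41.7551 / 37.3784 = 1.1171

1.117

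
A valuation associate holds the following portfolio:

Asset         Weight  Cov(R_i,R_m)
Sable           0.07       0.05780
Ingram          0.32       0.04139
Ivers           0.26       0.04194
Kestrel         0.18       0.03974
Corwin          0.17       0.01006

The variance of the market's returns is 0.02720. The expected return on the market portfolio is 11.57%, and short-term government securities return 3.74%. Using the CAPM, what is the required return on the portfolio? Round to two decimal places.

β_Sable = 0.05780 / 0.02720 = 2.1250
β_Ingram = 0.04139 / 0.02720 = 1.5217
β_Ivers = 0.04194 / 0.02720 = 1.5419
β_Kestrel = 0.03974 / 0.02720 = 1.4610
β_Corwin = 0.01006 / 0.02720 = 0.3699
β_P = Σ w_i β_i = 0.07×2.1250 + 0.32×1.5217 + 0.26×1.5419 + 0.18×1.4610 + 0.17×0.3699 = 1.3625
MRP = 11.57% − 3.74% = 7.83%
E(R_P) = R_f + β_P × MRP = 3.74% + 1.3625 × 7.83% = 14.41%

14.41%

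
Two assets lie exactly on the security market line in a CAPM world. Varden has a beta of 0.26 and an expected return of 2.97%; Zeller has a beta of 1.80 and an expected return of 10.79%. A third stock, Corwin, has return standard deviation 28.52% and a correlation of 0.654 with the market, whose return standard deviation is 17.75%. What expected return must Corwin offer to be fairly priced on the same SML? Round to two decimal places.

6.99%

MRP = (10.79% − 2.97%) / (1.80 − 0.26) = 5.0779%
R_f = 2.97% − 0.26 × 5.0779% = 1.6497%
β_Corwin = ρ·σ_i/σ_m = 0.654 × 28.52 / 17.75 = 1.0508
E(R_Corwin) = R_f + β × MRP = 1.6497% + 1.0508 × 5.0779% = 6.99%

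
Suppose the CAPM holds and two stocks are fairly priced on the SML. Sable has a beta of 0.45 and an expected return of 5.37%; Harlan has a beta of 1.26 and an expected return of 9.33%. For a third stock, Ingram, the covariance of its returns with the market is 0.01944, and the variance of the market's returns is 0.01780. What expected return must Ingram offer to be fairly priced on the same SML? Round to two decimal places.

MRP = (9.33% − 5.37%) / (1.26 − 0.45) = 4.8889%
R_f = 5.37% − 0.45 × 4.8889% = 3.1700%
β_Ingram = Cov / Var(R_m) = 0.01944 / 0.01780 = 1.0921
E(R_Ingram) = R_f + β × MRP = 3.1700% + 1.0921 × 4.8889% = 8.51%

8.51%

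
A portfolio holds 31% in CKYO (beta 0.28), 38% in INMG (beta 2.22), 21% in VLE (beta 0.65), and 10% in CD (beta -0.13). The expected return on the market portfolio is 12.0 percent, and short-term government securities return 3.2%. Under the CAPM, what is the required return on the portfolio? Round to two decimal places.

β_P = Σ w_i β_i = 0.31×0.28 + 0.38×2.22 + 0.21×0.65 + 0.10×-0.13 = 1.0539
MRP = 12.0% − 3.2% = 8.80%
E(R_P) = R_f + β_P × MRP = 3.2% + 1.0539 × 8.8% = 12.47%

12.47%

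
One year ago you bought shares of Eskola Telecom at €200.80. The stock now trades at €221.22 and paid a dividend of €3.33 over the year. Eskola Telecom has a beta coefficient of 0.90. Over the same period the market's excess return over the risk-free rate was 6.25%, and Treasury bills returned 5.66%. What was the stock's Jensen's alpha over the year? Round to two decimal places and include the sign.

+0.54%

Realised HPR = (P1 + D1 − P0) / P0 = (221.22 + 3.33 − 200.80) / 200.80 = 23.75 / 200.80 = 11.8277%
CAPM required = R_f + β·MRP = 5.66% + 0.90 × 6.25% = 11.2850%
α = realised − required = 11.8277% − 11.2850% = +0.54%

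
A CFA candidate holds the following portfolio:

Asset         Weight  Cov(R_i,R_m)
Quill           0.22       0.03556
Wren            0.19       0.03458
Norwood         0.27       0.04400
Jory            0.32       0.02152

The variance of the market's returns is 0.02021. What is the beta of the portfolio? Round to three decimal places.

1.641

β_Quill = 0.03556 / 0.02021 = 1.7595
β_Wren = 0.03458 / 0.02021 = 1.7110
β_Norwood = 0.04400 / 0.02021 = 2.1771
β_Jory = 0.02152 / 0.02021 = 1.0648
β_P = Σ w_i β_i = 0.22×1.7595 + 0.19×1.7110 + 0.27×2.1771 + 0.32×1.0648 = 1.6407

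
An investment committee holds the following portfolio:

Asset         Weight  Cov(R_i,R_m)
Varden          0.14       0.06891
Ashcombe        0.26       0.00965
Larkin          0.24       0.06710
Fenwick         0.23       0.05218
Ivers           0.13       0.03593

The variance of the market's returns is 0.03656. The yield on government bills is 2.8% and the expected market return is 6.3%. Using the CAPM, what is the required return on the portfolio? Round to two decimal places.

7.10%

β_Varden = 0.06891 / 0.03656 = 1.8848
β_Ashcombe = 0.00965 / 0.03656 = 0.2639
β_Larkin = 0.06710 / 0.03656 = 1.8353
β_Fenwick = 0.05218 / 0.03656 = 1.4272
β_Ivers = 0.03593 / 0.03656 = 0.9828
β_P = Σ w_i β_i = 0.14×1.8848 + 0.26×0.2639 + 0.24×1.8353 + 0.23×1.4272 + 0.13×0.9828 = 1.2290
MRP = 6.3% − 2.8% = 3.50%
E(R_P) = R_f + β_P × MRP = 2.8% + 1.2290 × 3.5% = 7.10%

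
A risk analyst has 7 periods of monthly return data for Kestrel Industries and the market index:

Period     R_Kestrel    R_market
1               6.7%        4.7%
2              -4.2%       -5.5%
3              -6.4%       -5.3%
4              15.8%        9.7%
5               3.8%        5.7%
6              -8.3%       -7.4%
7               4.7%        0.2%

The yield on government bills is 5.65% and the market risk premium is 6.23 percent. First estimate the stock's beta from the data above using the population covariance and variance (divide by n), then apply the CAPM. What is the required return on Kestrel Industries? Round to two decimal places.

Mean R_i = (6.7 − 4.2 − 6.4 + 15.8 + 3.8 − 8.3 + 4.7) / 7 = 1.7286%
Mean R_m = (4.7 − 5.5 − 5.3 + 9.7 + 5.7 − 7.4 + 0.2) / 7 = 0.3000%
Σ(R_i − R̄_i)(R_m − R̄_m) = 322.1600  ⇒  Cov = 322.1600 / 7 = 46.0229
Σ(R_m − R̄_m)² = 261.1800  ⇒  Var(R_m) = 261.1800 / 7 = 37.3114
β = Cov / Var(R_m) = 46.0229 / 37.3114 = 1.2335
E(R) = R_f + β × MRP = 5.65% + 1.2335 × 6.23% = 13.33%

13.33%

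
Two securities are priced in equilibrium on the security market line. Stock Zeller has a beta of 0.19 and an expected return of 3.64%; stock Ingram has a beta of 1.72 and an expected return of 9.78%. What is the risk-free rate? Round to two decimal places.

Both satisfy E(R) = R_f + β·MRP, so the slope of the SML is
MRP = (9.78% − 3.64%) / (1.72 − 0.19) = 6.14% / 1.53 = 4.0131%
R_f = E(R_Zeller) − β_Zeller·MRP = 3.64% − 0.19 × 4.0131% = 2.8775%

2.88%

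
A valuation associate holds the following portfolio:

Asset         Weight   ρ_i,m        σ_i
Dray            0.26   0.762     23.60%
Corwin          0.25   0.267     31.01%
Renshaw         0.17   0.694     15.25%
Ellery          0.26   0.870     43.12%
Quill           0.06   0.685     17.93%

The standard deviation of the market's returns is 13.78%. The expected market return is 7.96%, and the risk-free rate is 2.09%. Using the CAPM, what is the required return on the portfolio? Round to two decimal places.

10.20%

β_Dray = 0.762 × 23.60% / 13.78% = 1.3050
β_Corwin = 0.267 × 31.01% / 13.78% = 0.6008
β_Renshaw = 0.694 × 15.25% / 13.78% = 0.7680
β_Ellery = 0.870 × 43.12% / 13.78% = 2.7224
β_Quill = 0.685 × 17.93% / 13.78% = 0.8913
β_P = Σ w_i β_i = 0.26×1.3050 + 0.25×0.6008 + 0.17×0.7680 + 0.26×2.7224 + 0.06×0.8913 = 1.3814
MRP = 7.96% − 2.09% = 5.87%
E(R_P) = R_f + β_P × MRP = 2.09% + 1.3814 × 5.87% = 10.20%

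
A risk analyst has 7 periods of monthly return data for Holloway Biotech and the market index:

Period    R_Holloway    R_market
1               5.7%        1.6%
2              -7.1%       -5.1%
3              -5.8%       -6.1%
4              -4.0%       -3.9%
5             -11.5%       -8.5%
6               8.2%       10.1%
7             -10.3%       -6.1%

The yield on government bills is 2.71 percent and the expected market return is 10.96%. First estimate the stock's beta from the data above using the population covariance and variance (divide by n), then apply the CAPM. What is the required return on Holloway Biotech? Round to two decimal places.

11.96%

Mean R_i = (5.7 − 7.1 − 5.8 − 4.0 − 11.5 + 8.2 − 10.3) / 7 = -3.5429%
Mean R_m = (1.6 − 5.1 − 6.1 − 3.9 − 8.5 + 10.1 − 6.1) / 7 = -2.5714%
Σ(R_i − R̄_i)(R_m − R̄_m) = 275.9386  ⇒  Cov = 275.9386 / 7 = 39.4198
Σ(R_m − R̄_m)² = 246.1743  ⇒  Var(R_m) = 246.1743 / 7 = 35.1678
β = Cov / Var(R_m) = 39.4198 / 35.1678 = 1.1209
MRP = 10.96% − 2.71% = 8.25%
E(R) = R_f + β × MRP = 2.71% + 1.1209 × 8.25% = 11.96%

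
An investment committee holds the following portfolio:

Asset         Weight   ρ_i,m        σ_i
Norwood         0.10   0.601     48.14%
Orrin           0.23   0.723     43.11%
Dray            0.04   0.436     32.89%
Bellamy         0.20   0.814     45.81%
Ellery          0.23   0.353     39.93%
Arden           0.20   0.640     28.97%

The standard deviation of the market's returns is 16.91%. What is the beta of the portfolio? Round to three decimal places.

β_Norwood = 0.601 × 48.14% / 16.91% = 1.7109
β_Orrin = 0.723 × 43.11% / 16.91% = 1.8432
β_Dray = 0.436 × 32.89% / 16.91% = 0.8480
β_Bellamy = 0.814 × 45.81% / 16.91% = 2.2052
β_Ellery = 0.353 × 39.93% / 16.91% = 0.8335
β_Arden = 0.640 × 28.97% / 16.91% = 1.0964
β_P = Σ w_i β_i = 0.10×1.7109 + 0.23×1.8432 + 0.04×0.8480 + 0.20×2.2052 + 0.23×0.8335 + 0.20×1.0964 = 1.4810

1.481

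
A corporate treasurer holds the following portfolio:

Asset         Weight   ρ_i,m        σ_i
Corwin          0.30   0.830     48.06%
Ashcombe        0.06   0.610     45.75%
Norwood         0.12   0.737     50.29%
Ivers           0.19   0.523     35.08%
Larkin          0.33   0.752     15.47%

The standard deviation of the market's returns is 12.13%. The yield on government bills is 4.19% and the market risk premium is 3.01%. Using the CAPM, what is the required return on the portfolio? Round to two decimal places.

10.50%

β_Corwin = 0.830 × 48.06% / 12.13% = 3.2885
β_Ashcombe = 0.610 × 45.75% / 12.13% = 2.3007
β_Norwood = 0.737 × 50.29% / 12.13% = 3.0555
β_Ivers = 0.523 × 35.08% / 12.13% = 1.5125
β_Larkin = 0.752 × 15.47% / 12.13% = 0.9591
β_P = Σ w_i β_i = 0.30×3.2885 + 0.06×2.3007 + 0.12×3.0555 + 0.19×1.5125 + 0.33×0.9591 = 2.0951
E(R_P) = R_f + β_P × MRP = 4.19% + 2.0951 × 3.01% = 10.50%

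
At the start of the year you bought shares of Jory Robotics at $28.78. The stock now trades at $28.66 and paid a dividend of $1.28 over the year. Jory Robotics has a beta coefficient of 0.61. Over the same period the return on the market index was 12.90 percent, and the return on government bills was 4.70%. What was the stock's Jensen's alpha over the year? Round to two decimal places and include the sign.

Realised HPR = (P1 + D1 − P0) / P0 = (28.66 + 1.28 − 28.78) / 28.78 = 1.16 / 28.78 = 4.0306%
MRP = 12.90% − 4.70% = 8.20%
CAPM required = R_f + β·MRP = 4.70% + 0.61 × 8.20% = 9.7020%
α = realised − required = 4.0306% − 9.7020% = -5.67%

-5.67%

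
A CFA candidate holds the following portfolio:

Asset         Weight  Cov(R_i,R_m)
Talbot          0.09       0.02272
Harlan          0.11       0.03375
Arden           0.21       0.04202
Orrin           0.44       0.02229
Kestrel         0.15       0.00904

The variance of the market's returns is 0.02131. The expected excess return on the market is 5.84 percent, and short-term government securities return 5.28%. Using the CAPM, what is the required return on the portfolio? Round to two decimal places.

12.34%

β_Talbot = 0.02272 / 0.02131 = 1.0662
β_Harlan = 0.03375 / 0.02131 = 1.5838
β_Arden = 0.04202 / 0.02131 = 1.9718
β_Orrin = 0.02229 / 0.02131 = 1.0460
β_Kestrel = 0.00904 / 0.02131 = 0.4242
β_P = Σ w_i β_i = 0.09×1.0662 + 0.11×1.5838 + 0.21×1.9718 + 0.44×1.0460 + 0.15×0.4242 = 1.2081
E(R_P) = R_f + β_P × MRP = 5.28% + 1.2081 × 5.84% = 12.34%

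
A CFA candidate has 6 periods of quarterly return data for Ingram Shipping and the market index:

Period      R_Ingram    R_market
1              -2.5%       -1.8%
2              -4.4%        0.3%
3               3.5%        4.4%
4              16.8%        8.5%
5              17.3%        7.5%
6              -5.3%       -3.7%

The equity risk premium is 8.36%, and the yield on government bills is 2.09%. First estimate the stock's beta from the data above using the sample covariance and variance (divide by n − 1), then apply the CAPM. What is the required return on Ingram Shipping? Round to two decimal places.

18.39%

Mean R_i = (-2.5 − 4.4 + 3.5 + 16.8 + 17.3 − 5.3) / 6 = 4.2333%
Mean R_m = (-1.8 + 0.3 + 4.4 + 8.5 + 7.5 − 3.7) / 6 = 2.5333%
Σ(R_i − R̄_i)(R_m − R̄_m) = 246.3933  ⇒  Cov = 246.3933 / 5 = 49.2787
Σ(R_m − R̄_m)² = 126.3733  ⇒  Var(R_m) = 126.3733 / 5 = 25.2747
β = Cov / Var(R_m) = 49.2787 / 25.2747 = 1.9497
E(R) = R_f + β × MRP = 2.09% + 1.9497 × 8.36% = 18.39%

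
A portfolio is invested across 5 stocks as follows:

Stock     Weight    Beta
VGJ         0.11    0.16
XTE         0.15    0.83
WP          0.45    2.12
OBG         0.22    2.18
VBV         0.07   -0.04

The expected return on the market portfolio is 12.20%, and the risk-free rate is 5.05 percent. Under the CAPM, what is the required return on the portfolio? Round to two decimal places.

β_P = Σ w_i β_i = 0.11×0.16 + 0.15×0.83 + 0.45×2.12 + 0.22×2.18 + 0.07×-0.04 = 1.5729
MRP = 12.20% − 5.05% = 7.15%
E(R_P) = R_f + β_P × MRP = 5.05% + 1.5729 × 7.15% = 16.30%

16.30%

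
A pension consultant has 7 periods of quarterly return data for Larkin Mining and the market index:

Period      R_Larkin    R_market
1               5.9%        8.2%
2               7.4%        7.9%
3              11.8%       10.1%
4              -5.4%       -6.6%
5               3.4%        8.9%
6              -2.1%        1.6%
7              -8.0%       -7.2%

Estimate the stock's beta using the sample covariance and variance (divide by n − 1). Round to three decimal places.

0.909

Mean R_i = (5.9 + 7.4 + 11.8 − 5.4 + 3.4 − 2.1 − 8.0) / 7 = 1.8571%
Mean R_m = (8.2 + 7.9 + 10.1 − 6.6 + 8.9 + 1.6 − 7.2) / 7 = 3.2714%
Σ(R_i − R̄_i)(R_m − R̄_m) = 303.6314  ⇒  Cov = 303.6314 / 6 = 50.6052
Σ(R_m − R̄_m)² = 333.9143  ⇒  Var(R_m) = 333.9143 / 6 = 55.6524
β = Cov / Var(R_m) = 50.6052 / 55.6524 = 0.9093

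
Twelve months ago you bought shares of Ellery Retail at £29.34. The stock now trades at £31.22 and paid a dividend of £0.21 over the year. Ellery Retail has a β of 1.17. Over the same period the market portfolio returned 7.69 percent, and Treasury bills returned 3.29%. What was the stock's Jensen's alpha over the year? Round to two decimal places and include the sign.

Realised HPR = (P1 + D1 − P0) / P0 = (31.22 + 0.21 − 29.34) / 29.34 = 2.09 / 29.34 = 7.1234%
MRP = 7.69% − 3.29% = 4.40%
CAPM required = R_f + β·MRP = 3.29% + 1.17 × 4.40% = 8.4380%
α = realised − required = 7.1234% − 8.4380% = -1.31%

-1.31%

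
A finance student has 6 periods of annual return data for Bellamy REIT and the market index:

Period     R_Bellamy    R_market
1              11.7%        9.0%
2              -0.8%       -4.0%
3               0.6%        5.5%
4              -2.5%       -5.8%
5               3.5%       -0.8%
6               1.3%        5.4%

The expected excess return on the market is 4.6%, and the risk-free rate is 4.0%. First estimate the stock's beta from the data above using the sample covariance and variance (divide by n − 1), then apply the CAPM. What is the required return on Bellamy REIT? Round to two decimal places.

Mean R_i = (11.7 − 0.8 + 0.6 − 2.5 + 3.5 + 1.3) / 6 = 2.3000%
Mean R_m = (9.0 − 4.0 + 5.5 − 5.8 − 0.8 + 5.4) / 6 = 1.5500%
Σ(R_i − R̄_i)(R_m − R̄_m) = 109.1300  ⇒  Cov = 109.1300 / 5 = 21.8260
Σ(R_m − R̄_m)² = 176.2750  ⇒  Var(R_m) = 176.2750 / 5 = 35.2550
β = Cov / Var(R_m) = 21.8260 / 35.2550 = 0.6191
E(R) = R_f + β × MRP = 4.0% + 0.6191 × 4.6% = 6.85%

6.85%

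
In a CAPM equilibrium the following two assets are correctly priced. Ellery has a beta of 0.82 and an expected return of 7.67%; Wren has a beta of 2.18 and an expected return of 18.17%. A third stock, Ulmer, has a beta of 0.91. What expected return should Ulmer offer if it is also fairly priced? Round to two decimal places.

8.36%

MRP (SML slope) = (18.17% − 7.67%) / (2.18 − 0.82) = 10.50% / 1.36 = 7.7206%
R_f (intercept) = 7.67% − 0.82 × 7.7206% = 1.3391%
E(R_Ulmer) = R_f + β × MRP = 1.3391% + 0.91 × 7.7206% = 8.36%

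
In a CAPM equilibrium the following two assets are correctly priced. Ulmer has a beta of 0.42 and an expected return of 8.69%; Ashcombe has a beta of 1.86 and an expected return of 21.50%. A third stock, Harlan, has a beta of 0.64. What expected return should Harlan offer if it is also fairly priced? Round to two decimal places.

MRP (SML slope) = (21.50% − 8.69%) / (1.86 − 0.42) = 12.81% / 1.44 = 8.8958%
R_f (intercept) = 8.69% − 0.42 × 8.8958% = 4.9538%
E(R_Harlan) = R_f + β × MRP = 4.9538% + 0.64 × 8.8958% = 10.65%

10.65%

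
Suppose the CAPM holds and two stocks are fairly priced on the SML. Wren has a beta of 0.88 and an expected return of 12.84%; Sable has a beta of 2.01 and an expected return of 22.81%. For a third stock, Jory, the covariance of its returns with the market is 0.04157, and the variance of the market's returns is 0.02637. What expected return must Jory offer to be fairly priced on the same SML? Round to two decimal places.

MRP = (22.81% − 12.84%) / (2.01 − 0.88) = 8.8230%
R_f = 12.84% − 0.88 × 8.8230% = 5.0758%
β_Jory = Cov / Var(R_m) = 0.04157 / 0.02637 = 1.5764
E(R_Jory) = R_f + β × MRP = 5.0758% + 1.5764 × 8.8230% = 18.98%

18.98%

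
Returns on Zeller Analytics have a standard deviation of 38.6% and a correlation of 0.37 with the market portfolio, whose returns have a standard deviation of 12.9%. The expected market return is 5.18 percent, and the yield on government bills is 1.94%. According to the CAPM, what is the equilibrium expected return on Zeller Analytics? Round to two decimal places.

β = ρ × σ_i / σ_m = 0.37 × 38.6% / 12.9% = 1.1071
MRP = 5.18% − 1.94% = 3.24%
E(R) = 1.94% + 1.1071 × 3.24% = 5.53%

5.53%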